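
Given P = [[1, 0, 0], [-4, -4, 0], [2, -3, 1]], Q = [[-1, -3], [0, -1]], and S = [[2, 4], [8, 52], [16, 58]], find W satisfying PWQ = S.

W = [[-2, 2], [4, 5], [0, 1]]

W = P⁻¹SQ⁻¹ (apply P⁻¹ on the left and Q⁻¹ on the right).
det P = -4; the adjugate gives P⁻¹ = [[1, 0, 0], [-1, -1/4, 0], [-5, -3/4, 1]].
det Q = 1, so Q⁻¹ = [[-1, 3], [0, -1]].
P⁻¹S = [[2, 4], [-4, -17], [0, -1]].
W = (P⁻¹S)Q⁻¹ = [[-2, 2], [4, 5], [0, 1]].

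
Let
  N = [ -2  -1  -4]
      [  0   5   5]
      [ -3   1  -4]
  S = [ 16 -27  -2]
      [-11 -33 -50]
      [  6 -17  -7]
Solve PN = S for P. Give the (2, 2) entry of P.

Right-multiplying both sides by N⁻¹ gives P = SN⁻¹.
N has determinant 5; N⁻¹ = [[-5, -8/5, 3], [-3, -4/5, 2], [3, 1, -2]].
P = SN⁻¹ = [[16, -27, -2], [-11, -33, -50], [6, -17, -7]] · [[-5, -8/5, 3], [-3, -4/5, 2], [3, 1, -2]] = [[-5, -6, -2], [4, -6, 1], [0, -3, -2]].

-6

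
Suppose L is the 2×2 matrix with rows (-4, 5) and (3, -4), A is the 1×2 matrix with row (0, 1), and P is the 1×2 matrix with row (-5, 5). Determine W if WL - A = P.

W = [[2, 1]]

WL = P + A = [[-5, 6]].
Right-multiplying both sides by L⁻¹ gives W = (P + A)L⁻¹.
det L = 1, so L⁻¹ = [[-4, -5], [-3, -4]].
W = (P + A)L⁻¹ = [[2, 1]].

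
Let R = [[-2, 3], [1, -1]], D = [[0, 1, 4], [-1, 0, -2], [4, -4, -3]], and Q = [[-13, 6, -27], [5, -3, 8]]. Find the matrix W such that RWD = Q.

W = [[1, 2, 1], [-4, -1, -1]]

W = R⁻¹QD⁻¹ (apply R⁻¹ on the left and D⁻¹ on the right).
det R = -1, so R⁻¹ = [[1, 3], [1, 2]].
det D = 5, so D⁻¹ = [[-8/5, -13/5, -2/5], [-11/5, -16/5, -4/5], [4/5, 4/5, 1/5]].
R⁻¹Q = [[2, -3, -3], [-3, 0, -11]].
W = (R⁻¹Q)D⁻¹ = [[1, 2, 1], [-4, -1, -1]].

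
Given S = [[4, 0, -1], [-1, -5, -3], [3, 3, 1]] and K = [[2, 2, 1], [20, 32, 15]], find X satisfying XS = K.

S is on the right of X, so right-multiply by S⁻¹: X = KS⁻¹.
det S = 4; the adjugate gives S⁻¹ = [[1, -3/4, -5/4], [-2, 7/4, 13/4], [3, -3, -5]].
X = KS⁻¹ = [[2, 2, 1], [20, 32, 15]] · [[1, -3/4, -5/4], [-2, 7/4, 13/4], [3, -3, -5]] = [[1, -1, -1], [1, -4, 4]].

X = [[1, -1, -1], [1, -4, 4]]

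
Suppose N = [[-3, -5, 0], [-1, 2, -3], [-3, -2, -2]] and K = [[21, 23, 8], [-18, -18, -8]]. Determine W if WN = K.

W = [[-3, 0, -4], [2, 0, 4]]

N is on the right of W, so right-multiply by N⁻¹: W = KN⁻¹.
det N = -5; the adjugate gives N⁻¹ = [[2, 2, -3], [-7/5, -6/5, 9/5], [-8/5, -9/5, 11/5]].
W = KN⁻¹ = [[21, 23, 8], [-18, -18, -8]] · [[2, 2, -3], [-7/5, -6/5, 9/5], [-8/5, -9/5, 11/5]] = [[-3, 0, -4], [2, 0, 4]].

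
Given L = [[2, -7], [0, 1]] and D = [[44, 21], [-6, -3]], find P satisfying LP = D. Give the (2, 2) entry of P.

-3

Since L multiplies P on the left, P = L⁻¹D.
det L = 2; the adjugate gives L⁻¹ = [[1/2, 7/2], [0, 1]].
P = L⁻¹D = [[1/2, 7/2], [0, 1]] · [[44, 21], [-6, -3]] = [[1, 0], [-6, -3]].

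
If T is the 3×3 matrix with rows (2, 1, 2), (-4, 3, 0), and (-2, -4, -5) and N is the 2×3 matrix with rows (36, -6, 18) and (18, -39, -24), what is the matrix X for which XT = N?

X = [[4, -6, -2], [3, -6, 6]]

Right-multiplying both sides by T⁻¹ gives X = NT⁻¹.
det T = -6, so T⁻¹ = [[5/2, 1/2, 1], [10/3, 1, 4/3], [-11/3, -1, -5/3]].
X = NT⁻¹ = [[36, -6, 18], [18, -39, -24]] · [[5/2, 1/2, 1], [10/3, 1, 4/3], [-11/3, -1, -5/3]] = [[4, -6, -2], [3, -6, 6]].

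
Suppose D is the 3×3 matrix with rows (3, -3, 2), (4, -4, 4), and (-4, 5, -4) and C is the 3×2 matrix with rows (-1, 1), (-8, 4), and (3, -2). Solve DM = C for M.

Left-multiplying both sides by D⁻¹ gives M = D⁻¹C.
D has determinant -4; D⁻¹ = [[1, 1/2, 1], [0, 1, 1], [-1, 3/4, 0]].
M = D⁻¹C = [[1, 1/2, 1], [0, 1, 1], [-1, 3/4, 0]] · [[-1, 1], [-8, 4], [3, -2]] = [[-2, 1], [-5, 2], [-5, 2]].

M = [[-2, 1], [-5, 2], [-5, 2]]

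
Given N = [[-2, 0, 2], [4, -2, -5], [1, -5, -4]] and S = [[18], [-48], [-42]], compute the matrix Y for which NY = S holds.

Y = [[-3], [3], [6]]

Left-multiplying both sides by N⁻¹ gives Y = N⁻¹S.
det N = -2; the adjugate gives N⁻¹ = [[17/2, 5, -2], [-11/2, -3, 1], [9, 5, -2]].
Y = N⁻¹S = [[17/2, 5, -2], [-11/2, -3, 1], [9, 5, -2]] · [[18], [-48], [-42]] = [[-3], [3], [6]].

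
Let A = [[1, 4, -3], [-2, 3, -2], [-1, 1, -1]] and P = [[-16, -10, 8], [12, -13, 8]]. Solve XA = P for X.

Since A sits to the right of X, X = PA⁻¹.
det A = -4, so A⁻¹ = [[1/4, -1/4, -1/4], [0, 1, -2], [-1/4, 5/4, -11/4]].
X = PA⁻¹ = [[-16, -10, 8], [12, -13, 8]] · [[1/4, -1/4, -1/4], [0, 1, -2], [-1/4, 5/4, -11/4]] = [[-6, 4, 2], [1, -6, 1]].

X = [[-6, 4, 2], [1, -6, 1]]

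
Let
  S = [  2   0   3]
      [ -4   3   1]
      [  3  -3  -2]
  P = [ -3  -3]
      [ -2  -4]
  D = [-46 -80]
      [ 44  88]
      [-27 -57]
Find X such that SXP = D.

X = S⁻¹DP⁻¹ (apply S⁻¹ on the left and P⁻¹ on the right).
det S = 3; the adjugate gives S⁻¹ = [[-1, -3, -3], [-5/3, -13/3, -14/3], [1, 2, 2]].
det P = 6; the adjugate gives P⁻¹ = [[-2/3, 1/2], [1/3, -1/2]].
S⁻¹D = [[-5, -13], [12, 18], [-12, -18]].
X = (S⁻¹D)P⁻¹ = [[-1, 4], [-2, -3], [2, 3]].

X = [[-1, 4], [-2, -3], [2, 3]]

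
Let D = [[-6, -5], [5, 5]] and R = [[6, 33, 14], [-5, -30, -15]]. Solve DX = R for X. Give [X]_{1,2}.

-3

Since D multiplies X on the left, X = D⁻¹R.
det D = -5; the adjugate gives D⁻¹ = [[-1, -1], [1, 6/5]].
X = D⁻¹R = [[-1, -1], [1, 6/5]] · [[6, 33, 14], [-5, -30, -15]] = [[-1, -3, 1], [0, -3, -4]].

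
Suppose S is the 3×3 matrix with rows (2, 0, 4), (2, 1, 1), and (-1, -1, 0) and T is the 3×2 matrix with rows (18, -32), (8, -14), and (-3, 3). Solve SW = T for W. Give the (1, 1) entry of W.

1

Since S multiplies W on the left, W = S⁻¹T.
det S = -2; the adjugate gives S⁻¹ = [[-1/2, 2, 2], [1/2, -2, -3], [1/2, -1, -1]].
W = S⁻¹T = [[-1/2, 2, 2], [1/2, -2, -3], [1/2, -1, -1]] · [[18, -32], [8, -14], [-3, 3]] = [[1, -6], [2, 3], [4, -5]].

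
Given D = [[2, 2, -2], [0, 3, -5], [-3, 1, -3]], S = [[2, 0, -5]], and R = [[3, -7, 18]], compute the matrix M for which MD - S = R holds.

MD = R + S = [[5, -7, 13]].
Right-multiplying both sides by D⁻¹ gives M = (R + S)D⁻¹.
det D = 4; the adjugate gives D⁻¹ = [[-1, 1, -1], [15/4, -3, 5/2], [9/4, -2, 3/2]].
M = (R + S)D⁻¹ = [[-2, 0, -3]].

M = [[-2, 0, -3]]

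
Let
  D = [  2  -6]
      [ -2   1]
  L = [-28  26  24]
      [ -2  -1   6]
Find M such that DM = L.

M = [[4, -2, -6], [6, -5, -6]]

Since D multiplies M on the left, M = D⁻¹L.
det D = -10; the adjugate gives D⁻¹ = [[-1/10, -3/5], [-1/5, -1/5]].
M = D⁻¹L = [[-1/10, -3/5], [-1/5, -1/5]] · [[-28, 26, 24], [-2, -1, 6]] = [[4, -2, -6], [6, -5, -6]].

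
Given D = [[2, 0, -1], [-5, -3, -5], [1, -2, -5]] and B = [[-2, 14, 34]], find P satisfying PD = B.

Since D sits to the right of P, P = BD⁻¹.
det D = -3, so D⁻¹ = [[-5/3, -2/3, 1], [10, 3, -5], [-13/3, -4/3, 2]].
P = BD⁻¹ = [[-2, 14, 34]] · [[-5/3, -2/3, 1], [10, 3, -5], [-13/3, -4/3, 2]] = [[-4, -2, -4]].

P = [[-4, -2, -4]]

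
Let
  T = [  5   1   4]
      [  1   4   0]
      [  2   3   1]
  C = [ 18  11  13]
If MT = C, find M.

M = [[4, 4, -3]]

Right-multiplying both sides by T⁻¹ gives M = CT⁻¹.
det T = -1, so T⁻¹ = [[-4, -11, 16], [1, 3, -4], [5, 13, -19]].
M = CT⁻¹ = [[18, 11, 13]] · [[-4, -11, 16], [1, 3, -4], [5, 13, -19]] = [[4, 4, -3]].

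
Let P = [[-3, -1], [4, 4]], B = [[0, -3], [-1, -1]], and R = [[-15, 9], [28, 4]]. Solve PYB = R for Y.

Isolating Y: multiply by P⁻¹ from the left and B⁻¹ from the right, so Y = P⁻¹RB⁻¹.
det P = -8; the adjugate gives P⁻¹ = [[-1/2, -1/8], [1/2, 3/8]].
det B = -3; the adjugate gives B⁻¹ = [[1/3, -1], [-1/3, 0]].
P⁻¹R = [[4, -5], [3, 6]].
Y = (P⁻¹R)B⁻¹ = [[3, -4], [-1, -3]].

Y = [[3, -4], [-1, -3]]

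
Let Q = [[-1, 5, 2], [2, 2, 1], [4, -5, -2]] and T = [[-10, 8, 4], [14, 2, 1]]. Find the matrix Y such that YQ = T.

Y = [[-6, 4, -6], [4, 1, 4]]

Right-multiplying both sides by Q⁻¹ gives Y = TQ⁻¹.
det Q = 3; the adjugate gives Q⁻¹ = [[1/3, 0, 1/3], [8/3, -2, 5/3], [-6, 5, -4]].
Y = TQ⁻¹ = [[-10, 8, 4], [14, 2, 1]] · [[1/3, 0, 1/3], [8/3, -2, 5/3], [-6, 5, -4]] = [[-6, 4, -6], [4, 1, 4]].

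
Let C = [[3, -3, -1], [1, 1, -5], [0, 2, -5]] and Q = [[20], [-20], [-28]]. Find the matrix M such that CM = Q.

Left-multiplying both sides by C⁻¹ gives M = C⁻¹Q.
det C = -2; the adjugate gives C⁻¹ = [[-5/2, 17/2, -8], [-5/2, 15/2, -7], [-1, 3, -3]].
M = C⁻¹Q = [[-5/2, 17/2, -8], [-5/2, 15/2, -7], [-1, 3, -3]] · [[20], [-20], [-28]] = [[4], [-4], [4]].

M = [[4], [-4], [4]]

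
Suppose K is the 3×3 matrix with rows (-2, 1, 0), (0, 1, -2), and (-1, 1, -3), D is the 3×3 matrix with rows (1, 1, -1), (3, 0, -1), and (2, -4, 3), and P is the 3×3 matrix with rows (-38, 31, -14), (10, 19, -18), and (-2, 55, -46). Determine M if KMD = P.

M = [[-1, 3, 5], [5, -5, 4], [-3, -3, 3]]

Left-multiply by K⁻¹ and right-multiply by D⁻¹: M = K⁻¹PD⁻¹.
det K = 4; the adjugate gives K⁻¹ = [[-1/4, 3/4, -1/2], [1/2, 3/2, -1], [1/4, 1/4, -1/2]].
D has determinant -3; D⁻¹ = [[4/3, -1/3, 1/3], [11/3, -5/3, 2/3], [4, -2, 1]].
K⁻¹P = [[18, -21, 13], [-2, -11, 12], [-6, -15, 15]].
M = (K⁻¹P)D⁻¹ = [[-1, 3, 5], [5, -5, 4], [-3, -3, 3]].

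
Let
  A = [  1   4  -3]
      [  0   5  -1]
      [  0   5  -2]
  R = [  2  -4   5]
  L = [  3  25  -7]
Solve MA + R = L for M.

M = [[1, 1, 4]]

MA = L − R = [[1, 29, -12]].
Right-multiplying both sides by A⁻¹ gives M = (L − R)A⁻¹.
A has determinant -5; A⁻¹ = [[1, 7/5, -11/5], [0, 2/5, -1/5], [0, 1, -1]].
M = (L − R)A⁻¹ = [[1, 1, 4]].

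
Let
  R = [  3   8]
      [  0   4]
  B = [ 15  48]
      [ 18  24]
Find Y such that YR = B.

R is on the right of Y, so right-multiply by R⁻¹: Y = BR⁻¹.
det R = 12; the adjugate gives R⁻¹ = [[1/3, -2/3], [0, 1/4]].
Y = BR⁻¹ = [[15, 48], [18, 24]] · [[1/3, -2/3], [0, 1/4]] = [[5, 2], [6, -6]].

Y = [[5, 2], [6, -6]]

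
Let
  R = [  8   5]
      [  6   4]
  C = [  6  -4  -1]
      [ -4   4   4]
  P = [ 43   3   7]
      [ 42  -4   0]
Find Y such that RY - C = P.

RY = P + C = [[49, -1, 6], [38, 0, 4]].
Since R multiplies Y on the left, Y = R⁻¹(P + C).
R has determinant 2; R⁻¹ = [[2, -5/2], [-3, 4]].
Y = R⁻¹(P + C) = [[3, -2, 2], [5, 3, -2]].

Y = [[3, -2, 2], [5, 3, -2]]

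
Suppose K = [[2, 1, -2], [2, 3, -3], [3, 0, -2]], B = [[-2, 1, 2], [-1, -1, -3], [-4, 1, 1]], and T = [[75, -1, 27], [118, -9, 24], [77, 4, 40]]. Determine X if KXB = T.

Left-multiply by K⁻¹ and right-multiply by B⁻¹: X = K⁻¹TB⁻¹.
K has determinant 1; K⁻¹ = [[-6, 2, 3], [-5, 2, 2], [-9, 3, 4]].
det B = -1; the adjugate gives B⁻¹ = [[-2, -1, 1], [-13, -6, 8], [5, 2, -3]].
K⁻¹T = [[17, 0, 6], [15, -5, -7], [-13, -2, -11]].
X = (K⁻¹T)B⁻¹ = [[-4, -5, -1], [0, 1, -4], [-3, 3, 4]].

X = [[-4, -5, -1], [0, 1, -4], [-3, 3, 4]]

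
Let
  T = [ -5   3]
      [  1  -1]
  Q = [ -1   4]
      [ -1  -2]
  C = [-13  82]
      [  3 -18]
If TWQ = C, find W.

Left-multiply by T⁻¹ and right-multiply by Q⁻¹: W = T⁻¹CQ⁻¹.
det T = 2; the adjugate gives T⁻¹ = [[-1/2, -3/2], [-1/2, -5/2]].
det Q = 6; the adjugate gives Q⁻¹ = [[-1/3, -2/3], [1/6, -1/6]].
T⁻¹C = [[2, -14], [-1, 4]].
W = (T⁻¹C)Q⁻¹ = [[-3, 1], [1, 0]].

W = [[-3, 1], [1, 0]]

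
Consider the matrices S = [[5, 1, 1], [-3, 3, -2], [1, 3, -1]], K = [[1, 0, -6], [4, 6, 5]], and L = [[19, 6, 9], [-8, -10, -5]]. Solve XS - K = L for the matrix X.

X = [[3, -1, 2], [-4, -4, 4]]

XS = L + K = [[20, 6, 3], [-4, -4, 0]].
S is on the right of X, so right-multiply by S⁻¹: X = (L + K)S⁻¹.
det S = -2; the adjugate gives S⁻¹ = [[-3/2, -2, 5/2], [5/2, 3, -7/2], [6, 7, -9]].
X = (L + K)S⁻¹ = [[3, -1, 2], [-4, -4, 4]].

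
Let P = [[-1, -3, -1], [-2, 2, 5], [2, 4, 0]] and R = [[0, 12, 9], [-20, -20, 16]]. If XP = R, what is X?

X = [[6, 3, 6], [4, 4, -4]]

Right-multiplying both sides by P⁻¹ gives X = RP⁻¹.
det P = 2, so P⁻¹ = [[-10, -2, -13/2], [5, 1, 7/2], [-6, -1, -4]].
X = RP⁻¹ = [[0, 12, 9], [-20, -20, 16]] · [[-10, -2, -13/2], [5, 1, 7/2], [-6, -1, -4]] = [[6, 3, 6], [4, 4, -4]].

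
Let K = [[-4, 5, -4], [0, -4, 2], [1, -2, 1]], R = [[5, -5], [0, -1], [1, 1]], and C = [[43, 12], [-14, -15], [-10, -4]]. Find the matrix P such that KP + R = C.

KP = C − R = [[38, 17], [-14, -14], [-11, -5]].
Since K multiplies P on the left, P = K⁻¹(C − R).
det K = -6; the adjugate gives K⁻¹ = [[0, -1/2, 1], [-1/3, 0, -4/3], [-2/3, 1/2, -8/3]].
P = K⁻¹(C − R) = [[-4, 2], [2, 1], [-3, -5]].

P = [[-4, 2], [2, 1], [-3, -5]]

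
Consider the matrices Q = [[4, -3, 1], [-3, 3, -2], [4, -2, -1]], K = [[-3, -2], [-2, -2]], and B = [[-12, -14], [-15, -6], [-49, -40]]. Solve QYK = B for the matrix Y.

Y = [[4, 0], [5, -4], [-3, -3]]

Left-multiply by Q⁻¹ and right-multiply by K⁻¹: Y = Q⁻¹BK⁻¹.
det Q = -1; the adjugate gives Q⁻¹ = [[7, 5, -3], [11, 8, -5], [6, 4, -3]].
det K = 2; the adjugate gives K⁻¹ = [[-1, 1], [1, -3/2]].
Q⁻¹B = [[-12, -8], [-7, -2], [15, 12]].
Y = (Q⁻¹B)K⁻¹ = [[4, 0], [5, -4], [-3, -3]].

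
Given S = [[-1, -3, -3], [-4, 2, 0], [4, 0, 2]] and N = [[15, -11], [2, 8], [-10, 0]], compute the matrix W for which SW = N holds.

W = [[-3, -1], [-5, 2], [1, 2]]

S is on the left of W, so left-multiply by S⁻¹: W = S⁻¹N.
S has determinant -4; S⁻¹ = [[-1, -3/2, -3/2], [-2, -5/2, -3], [2, 3, 7/2]].
W = S⁻¹N = [[-1, -3/2, -3/2], [-2, -5/2, -3], [2, 3, 7/2]] · [[15, -11], [2, 8], [-10, 0]] = [[-3, -1], [-5, 2], [1, 2]].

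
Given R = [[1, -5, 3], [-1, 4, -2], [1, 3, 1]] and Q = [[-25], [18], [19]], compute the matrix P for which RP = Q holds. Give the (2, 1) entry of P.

5

Left-multiplying both sides by R⁻¹ gives P = R⁻¹Q.
det R = -6, so R⁻¹ = [[-5/3, -7/3, 1/3], [1/6, 1/3, 1/6], [7/6, 4/3, 1/6]].
P = R⁻¹Q = [[-5/3, -7/3, 1/3], [1/6, 1/3, 1/6], [7/6, 4/3, 1/6]] · [[-25], [18], [19]] = [[6], [5], [-2]].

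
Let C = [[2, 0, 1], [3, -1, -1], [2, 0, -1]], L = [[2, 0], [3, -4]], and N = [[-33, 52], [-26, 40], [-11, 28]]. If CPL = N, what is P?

P = [[2, -5], [5, -2], [-1, -3]]

Left-multiply by C⁻¹ and right-multiply by L⁻¹: P = C⁻¹NL⁻¹.
det C = 4, so C⁻¹ = [[1/4, 0, 1/4], [1/4, -1, 5/4], [1/2, 0, -1/2]].
L has determinant -8; L⁻¹ = [[1/2, 0], [3/8, -1/4]].
C⁻¹N = [[-11, 20], [4, 8], [-11, 12]].
P = (C⁻¹N)L⁻¹ = [[2, -5], [5, -2], [-1, -3]].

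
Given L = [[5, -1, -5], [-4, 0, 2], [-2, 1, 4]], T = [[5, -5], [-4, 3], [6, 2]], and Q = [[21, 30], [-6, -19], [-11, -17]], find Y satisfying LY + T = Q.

LY = Q − T = [[16, 35], [-2, -22], [-17, -19]].
L is on the left of Y, so left-multiply by L⁻¹: Y = L⁻¹(Q − T).
det L = -2; the adjugate gives L⁻¹ = [[1, 1/2, 1], [-6, -5, -5], [2, 3/2, 2]].
Y = L⁻¹(Q − T) = [[-2, 5], [-1, -5], [-5, -1]].

Y = [[-2, 5], [-1, -5], [-5, -1]]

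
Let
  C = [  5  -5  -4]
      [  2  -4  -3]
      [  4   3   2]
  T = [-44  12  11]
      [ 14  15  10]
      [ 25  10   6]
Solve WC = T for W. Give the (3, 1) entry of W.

1

C is on the right of W, so right-multiply by C⁻¹: W = TC⁻¹.
C has determinant -3; C⁻¹ = [[-1/3, 2/3, 1/3], [16/3, -26/3, -7/3], [-22/3, 35/3, 10/3]].
W = TC⁻¹ = [[-44, 12, 11], [14, 15, 10], [25, 10, 6]] · [[-1/3, 2/3, 1/3], [16/3, -26/3, -7/3], [-22/3, 35/3, 10/3]] = [[-2, -5, -6], [2, -4, 3], [1, 0, 5]].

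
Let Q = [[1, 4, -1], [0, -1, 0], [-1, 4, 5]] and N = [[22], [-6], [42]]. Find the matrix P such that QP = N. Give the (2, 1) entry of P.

Left-multiplying both sides by Q⁻¹ gives P = Q⁻¹N.
det Q = -4; the adjugate gives Q⁻¹ = [[5/4, 6, 1/4], [0, -1, 0], [1/4, 2, 1/4]].
P = Q⁻¹N = [[5/4, 6, 1/4], [0, -1, 0], [1/4, 2, 1/4]] · [[22], [-6], [42]] = [[2], [6], [4]].

6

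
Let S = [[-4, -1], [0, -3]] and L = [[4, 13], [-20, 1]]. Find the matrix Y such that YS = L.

Y = [[-1, -4], [5, -2]]

Since S sits to the right of Y, Y = LS⁻¹.
det S = 12, so S⁻¹ = [[-1/4, 1/12], [0, -1/3]].
Y = LS⁻¹ = [[4, 13], [-20, 1]] · [[-1/4, 1/12], [0, -1/3]] = [[-1, -4], [5, -2]].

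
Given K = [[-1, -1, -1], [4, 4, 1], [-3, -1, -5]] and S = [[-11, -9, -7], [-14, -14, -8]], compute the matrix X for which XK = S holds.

X = [[0, -2, 1], [6, -2, 0]]

Right-multiplying both sides by K⁻¹ gives X = SK⁻¹.
det K = -6, so K⁻¹ = [[19/6, 2/3, -1/2], [-17/6, -1/3, 1/2], [-4/3, -1/3, 0]].
X = SK⁻¹ = [[-11, -9, -7], [-14, -14, -8]] · [[19/6, 2/3, -1/2], [-17/6, -1/3, 1/2], [-4/3, -1/3, 0]] = [[0, -2, 1], [6, -2, 0]].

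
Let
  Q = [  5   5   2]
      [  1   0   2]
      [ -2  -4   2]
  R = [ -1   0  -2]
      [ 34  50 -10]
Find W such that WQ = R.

Q is on the right of W, so right-multiply by Q⁻¹: W = RQ⁻¹.
Q has determinant 2; Q⁻¹ = [[4, -9, 5], [-3, 7, -4], [-2, 5, -5/2]].
W = RQ⁻¹ = [[-1, 0, -2], [34, 50, -10]] · [[4, -9, 5], [-3, 7, -4], [-2, 5, -5/2]] = [[0, -1, 0], [6, -6, -5]].

W = [[0, -1, 0], [6, -6, -5]]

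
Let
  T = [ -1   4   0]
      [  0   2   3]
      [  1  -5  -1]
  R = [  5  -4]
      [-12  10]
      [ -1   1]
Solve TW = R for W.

W = [[-5, 0], [0, -1], [-4, 4]]

Left-multiplying both sides by T⁻¹ gives W = T⁻¹R.
det T = -1; the adjugate gives T⁻¹ = [[-13, -4, -12], [-3, -1, -3], [2, 1, 2]].
W = T⁻¹R = [[-13, -4, -12], [-3, -1, -3], [2, 1, 2]] · [[5, -4], [-12, 10], [-1, 1]] = [[-5, 0], [0, -1], [-4, 4]].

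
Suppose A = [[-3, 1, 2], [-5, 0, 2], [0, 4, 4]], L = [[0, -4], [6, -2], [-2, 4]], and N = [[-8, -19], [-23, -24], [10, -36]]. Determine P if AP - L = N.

AP = N + L = [[-8, -23], [-17, -26], [8, -32]].
Left-multiplying both sides by A⁻¹ gives P = A⁻¹(N + L).
A has determinant 4; A⁻¹ = [[-2, 1, 1/2], [5, -3, -1], [-5, 3, 5/4]].
P = A⁻¹(N + L) = [[3, 4], [3, -5], [-1, -3]].

P = [[3, 4], [3, -5], [-1, -3]]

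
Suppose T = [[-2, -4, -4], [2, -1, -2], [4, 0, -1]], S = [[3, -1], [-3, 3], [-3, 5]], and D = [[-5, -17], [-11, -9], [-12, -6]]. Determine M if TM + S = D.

M = [[-2, -2], [2, 2], [1, 3]]

TM = D − S = [[-8, -16], [-8, -12], [-9, -11]].
Left-multiplying both sides by T⁻¹ gives M = T⁻¹(D − S).
T has determinant 6; T⁻¹ = [[1/6, -2/3, 2/3], [-1, 3, -2], [2/3, -8/3, 5/3]].
M = T⁻¹(D − S) = [[-2, -2], [2, 2], [1, 3]].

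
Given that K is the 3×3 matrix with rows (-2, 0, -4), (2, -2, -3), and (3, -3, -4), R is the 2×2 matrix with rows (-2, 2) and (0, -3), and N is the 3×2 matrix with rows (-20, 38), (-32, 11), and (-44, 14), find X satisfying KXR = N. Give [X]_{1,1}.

3

Left-multiply by K⁻¹ and right-multiply by R⁻¹: X = K⁻¹NR⁻¹.
K has determinant 2; K⁻¹ = [[-1/2, 6, -4], [-1/2, 10, -7], [0, -3, 2]].
det R = 6, so R⁻¹ = [[-1/2, -1/3], [0, -1/3]].
K⁻¹N = [[-6, -9], [-2, -7], [8, -5]].
X = (K⁻¹N)R⁻¹ = [[3, 5], [1, 3], [-4, -1]].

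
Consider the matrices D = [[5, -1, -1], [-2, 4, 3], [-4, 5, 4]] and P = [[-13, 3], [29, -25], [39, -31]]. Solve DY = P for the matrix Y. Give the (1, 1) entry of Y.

-1

Since D multiplies Y on the left, Y = D⁻¹P.
D has determinant 3; D⁻¹ = [[1/3, -1/3, 1/3], [-4/3, 16/3, -13/3], [2, -7, 6]].
Y = D⁻¹P = [[1/3, -1/3, 1/3], [-4/3, 16/3, -13/3], [2, -7, 6]] · [[-13, 3], [29, -25], [39, -31]] = [[-1, -1], [3, -3], [5, -5]].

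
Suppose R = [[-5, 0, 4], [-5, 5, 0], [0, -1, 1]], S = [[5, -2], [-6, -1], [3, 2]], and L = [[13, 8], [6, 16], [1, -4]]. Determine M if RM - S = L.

RM = L + S = [[18, 6], [0, 15], [4, -2]].
R is on the left of M, so left-multiply by R⁻¹: M = R⁻¹(L + S).
det R = -5; the adjugate gives R⁻¹ = [[-1, 4/5, 4], [-1, 1, 4], [-1, 1, 5]].
M = R⁻¹(L + S) = [[-2, -2], [-2, 1], [2, -1]].

M = [[-2, -2], [-2, 1], [2, -1]]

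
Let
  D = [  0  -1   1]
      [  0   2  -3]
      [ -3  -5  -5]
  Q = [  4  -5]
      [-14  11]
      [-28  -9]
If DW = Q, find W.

Left-multiplying both sides by D⁻¹ gives W = D⁻¹Q.
D has determinant -3; D⁻¹ = [[25/3, 10/3, -1/3], [-3, -1, 0], [-2, -1, 0]].
W = D⁻¹Q = [[25/3, 10/3, -1/3], [-3, -1, 0], [-2, -1, 0]] · [[4, -5], [-14, 11], [-28, -9]] = [[-4, -2], [2, 4], [6, -1]].

W = [[-4, -2], [2, 4], [6, -1]]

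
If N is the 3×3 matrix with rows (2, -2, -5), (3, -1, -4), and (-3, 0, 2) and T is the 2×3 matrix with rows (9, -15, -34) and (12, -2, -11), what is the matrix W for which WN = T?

Right-multiplying both sides by N⁻¹ gives W = TN⁻¹.
det N = -1, so N⁻¹ = [[2, -4, -3], [-6, 11, 7], [3, -6, -4]].
W = TN⁻¹ = [[9, -15, -34], [12, -2, -11]] · [[2, -4, -3], [-6, 11, 7], [3, -6, -4]] = [[6, 3, 4], [3, -4, -6]].

W = [[6, 3, 4], [3, -4, -6]]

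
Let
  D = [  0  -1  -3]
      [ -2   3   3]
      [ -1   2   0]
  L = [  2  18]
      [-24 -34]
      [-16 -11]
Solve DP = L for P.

P = [[6, 5], [-5, -3], [1, -5]]

Since D multiplies P on the left, P = D⁻¹L.
det D = 6; the adjugate gives D⁻¹ = [[-1, -1, 1], [-1/2, -1/2, 1], [-1/6, 1/6, -1/3]].
P = D⁻¹L = [[-1, -1, 1], [-1/2, -1/2, 1], [-1/6, 1/6, -1/3]] · [[2, 18], [-24, -34], [-16, -11]] = [[6, 5], [-5, -3], [1, -5]].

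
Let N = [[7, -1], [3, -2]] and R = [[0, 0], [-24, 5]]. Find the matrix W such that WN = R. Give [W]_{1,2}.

Right-multiplying both sides by N⁻¹ gives W = RN⁻¹.
det N = -11, so N⁻¹ = [[2/11, -1/11], [3/11, -7/11]].
W = RN⁻¹ = [[0, 0], [-24, 5]] · [[2/11, -1/11], [3/11, -7/11]] = [[0, 0], [-3, -1]].

0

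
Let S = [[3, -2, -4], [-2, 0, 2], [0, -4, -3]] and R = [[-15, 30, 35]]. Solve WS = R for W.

Since S sits to the right of W, W = RS⁻¹.
det S = 4, so S⁻¹ = [[2, 5/2, -1], [-3/2, -9/4, 1/2], [2, 3, -1]].
W = RS⁻¹ = [[-15, 30, 35]] · [[2, 5/2, -1], [-3/2, -9/4, 1/2], [2, 3, -1]] = [[-5, 0, -5]].

W = [[-5, 0, -5]]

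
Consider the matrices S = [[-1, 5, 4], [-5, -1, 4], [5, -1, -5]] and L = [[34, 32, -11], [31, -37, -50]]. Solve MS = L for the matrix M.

M = [[6, -5, 3], [-6, 1, 6]]

S is on the right of M, so right-multiply by S⁻¹: M = LS⁻¹.
S has determinant 6; S⁻¹ = [[3/2, 7/2, 4], [-5/6, -5/2, -8/3], [5/3, 4, 13/3]].
M = LS⁻¹ = [[34, 32, -11], [31, -37, -50]] · [[3/2, 7/2, 4], [-5/6, -5/2, -8/3], [5/3, 4, 13/3]] = [[6, -5, 3], [-6, 1, 6]].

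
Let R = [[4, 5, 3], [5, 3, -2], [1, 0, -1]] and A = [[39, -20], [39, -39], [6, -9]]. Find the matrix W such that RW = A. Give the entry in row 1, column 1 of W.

6

R is on the left of W, so left-multiply by R⁻¹: W = R⁻¹A.
det R = -6, so R⁻¹ = [[1/2, -5/6, 19/6], [-1/2, 7/6, -23/6], [1/2, -5/6, 13/6]].
W = R⁻¹A = [[1/2, -5/6, 19/6], [-1/2, 7/6, -23/6], [1/2, -5/6, 13/6]] · [[39, -20], [39, -39], [6, -9]] = [[6, -6], [3, -1], [0, 3]].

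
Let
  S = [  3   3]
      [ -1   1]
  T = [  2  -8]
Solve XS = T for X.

Since S sits to the right of X, X = TS⁻¹.
det S = 6, so S⁻¹ = [[1/6, -1/2], [1/6, 1/2]].
X = TS⁻¹ = [[2, -8]] · [[1/6, -1/2], [1/6, 1/2]] = [[-1, -5]].

X = [[-1, -5]]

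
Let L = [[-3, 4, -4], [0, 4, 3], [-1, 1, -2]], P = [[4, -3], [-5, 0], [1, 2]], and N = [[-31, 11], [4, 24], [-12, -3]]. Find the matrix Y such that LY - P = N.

Y = [[-3, -4], [-4, 3], [5, 4]]

LY = N + P = [[-27, 8], [-1, 24], [-11, -1]].
L is on the left of Y, so left-multiply by L⁻¹: Y = L⁻¹(N + P).
L has determinant 5; L⁻¹ = [[-11/5, 4/5, 28/5], [-3/5, 2/5, 9/5], [4/5, -1/5, -12/5]].
Y = L⁻¹(N + P) = [[-3, -4], [-4, 3], [5, 4]].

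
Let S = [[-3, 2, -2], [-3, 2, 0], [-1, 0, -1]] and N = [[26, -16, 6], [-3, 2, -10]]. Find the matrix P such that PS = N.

Since S sits to the right of P, P = NS⁻¹.
S has determinant -4; S⁻¹ = [[1/2, -1/2, -1], [3/4, -1/4, -3/2], [-1/2, 1/2, 0]].
P = NS⁻¹ = [[26, -16, 6], [-3, 2, -10]] · [[1/2, -1/2, -1], [3/4, -1/4, -3/2], [-1/2, 1/2, 0]] = [[-2, -6, -2], [5, -4, 0]].

P = [[-2, -6, -2], [5, -4, 0]]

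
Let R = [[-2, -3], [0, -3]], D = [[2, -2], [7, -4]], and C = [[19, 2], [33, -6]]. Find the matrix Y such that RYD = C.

Left-multiply by R⁻¹ and right-multiply by D⁻¹: Y = R⁻¹CD⁻¹.
det R = 6, so R⁻¹ = [[-1/2, 1/2], [0, -1/3]].
det D = 6; the adjugate gives D⁻¹ = [[-2/3, 1/3], [-7/6, 1/3]].
R⁻¹C = [[7, -4], [-11, 2]].
Y = (R⁻¹C)D⁻¹ = [[0, 1], [5, -3]].

Y = [[0, 1], [5, -3]]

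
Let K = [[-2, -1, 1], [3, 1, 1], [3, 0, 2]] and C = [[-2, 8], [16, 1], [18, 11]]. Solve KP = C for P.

Left-multiplying both sides by K⁻¹ gives P = K⁻¹C.
K has determinant -4; K⁻¹ = [[-1/2, -1/2, 1/2], [3/4, 7/4, -5/4], [3/4, 3/4, -1/4]].
P = K⁻¹C = [[-1/2, -1/2, 1/2], [3/4, 7/4, -5/4], [3/4, 3/4, -1/4]] · [[-2, 8], [16, 1], [18, 11]] = [[2, 1], [4, -6], [6, 4]].

P = [[2, 1], [4, -6], [6, 4]]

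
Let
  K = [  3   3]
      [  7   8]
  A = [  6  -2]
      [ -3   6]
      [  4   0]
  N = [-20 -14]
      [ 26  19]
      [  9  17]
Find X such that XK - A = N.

X = [[0, -2], [3, 2], [-5, 4]]

XK = N + A = [[-14, -16], [23, 25], [13, 17]].
Since K sits to the right of X, X = (N + A)K⁻¹.
K has determinant 3; K⁻¹ = [[8/3, -1], [-7/3, 1]].
X = (N + A)K⁻¹ = [[0, -2], [3, 2], [-5, 4]].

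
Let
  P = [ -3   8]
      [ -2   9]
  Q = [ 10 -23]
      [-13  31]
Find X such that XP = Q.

P is on the right of X, so right-multiply by P⁻¹: X = QP⁻¹.
P has determinant -11; P⁻¹ = [[-9/11, 8/11], [-2/11, 3/11]].
X = QP⁻¹ = [[10, -23], [-13, 31]] · [[-9/11, 8/11], [-2/11, 3/11]] = [[-4, 1], [5, -1]].

X = [[-4, 1], [5, -1]]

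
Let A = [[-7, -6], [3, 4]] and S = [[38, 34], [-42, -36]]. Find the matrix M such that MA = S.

A is on the right of M, so right-multiply by A⁻¹: M = SA⁻¹.
A has determinant -10; A⁻¹ = [[-2/5, -3/5], [3/10, 7/10]].
M = SA⁻¹ = [[38, 34], [-42, -36]] · [[-2/5, -3/5], [3/10, 7/10]] = [[-5, 1], [6, 0]].

M = [[-5, 1], [6, 0]]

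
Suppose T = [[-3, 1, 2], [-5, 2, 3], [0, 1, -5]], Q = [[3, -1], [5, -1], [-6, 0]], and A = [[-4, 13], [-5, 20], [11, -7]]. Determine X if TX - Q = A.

TX = A + Q = [[-1, 12], [0, 19], [5, -7]].
Left-multiplying both sides by T⁻¹ gives X = T⁻¹(A + Q).
det T = 4, so T⁻¹ = [[-13/4, 7/4, -1/4], [-25/4, 15/4, -1/4], [-5/4, 3/4, -1/4]].
X = T⁻¹(A + Q) = [[2, -4], [5, -2], [0, 1]].

X = [[2, -4], [5, -2], [0, 1]]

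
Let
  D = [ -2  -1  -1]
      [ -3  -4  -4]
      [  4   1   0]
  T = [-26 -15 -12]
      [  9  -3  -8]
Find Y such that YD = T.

Since D sits to the right of Y, Y = TD⁻¹.
det D = -5; the adjugate gives D⁻¹ = [[-4/5, 1/5, 0], [16/5, -4/5, 1], [-13/5, 2/5, -1]].
Y = TD⁻¹ = [[-26, -15, -12], [9, -3, -8]] · [[-4/5, 1/5, 0], [16/5, -4/5, 1], [-13/5, 2/5, -1]] = [[4, 2, -3], [4, 1, 5]].

Y = [[4, 2, -3], [4, 1, 5]]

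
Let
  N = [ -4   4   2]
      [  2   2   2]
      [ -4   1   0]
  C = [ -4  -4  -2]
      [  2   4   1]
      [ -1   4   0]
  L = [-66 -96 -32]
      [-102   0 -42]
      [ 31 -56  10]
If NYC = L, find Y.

Y = [[4, 3, 3], [3, -4, 1], [5, 4, 5]]

Y = N⁻¹LC⁻¹ (apply N⁻¹ on the left and C⁻¹ on the right).
N has determinant -4; N⁻¹ = [[1/2, -1/2, -1], [2, -2, -3], [-5/2, 3, 4]].
C has determinant -4; C⁻¹ = [[1, 2, -1], [1/4, 1/2, 0], [-3, -5, 2]].
N⁻¹L = [[-13, 8, -5], [-21, -24, -10], [-17, 16, -6]].
Y = (N⁻¹L)C⁻¹ = [[4, 3, 3], [3, -4, 1], [5, 4, 5]].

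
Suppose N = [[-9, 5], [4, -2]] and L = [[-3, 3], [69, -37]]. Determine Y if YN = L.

Right-multiplying both sides by N⁻¹ gives Y = LN⁻¹.
det N = -2; the adjugate gives N⁻¹ = [[1, 5/2], [2, 9/2]].
Y = LN⁻¹ = [[-3, 3], [69, -37]] · [[1, 5/2], [2, 9/2]] = [[3, 6], [-5, 6]].

Y = [[3, 6], [-5, 6]]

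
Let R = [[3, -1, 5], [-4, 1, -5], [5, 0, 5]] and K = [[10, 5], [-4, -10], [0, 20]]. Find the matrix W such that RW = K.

W = [[-6, 5], [2, 5], [6, -1]]

R is on the left of W, so left-multiply by R⁻¹: W = R⁻¹K.
det R = -5, so R⁻¹ = [[-1, -1, 0], [1, 2, 1], [1, 1, 1/5]].
W = R⁻¹K = [[-1, -1, 0], [1, 2, 1], [1, 1, 1/5]] · [[10, 5], [-4, -10], [0, 20]] = [[-6, 5], [2, 5], [6, -1]].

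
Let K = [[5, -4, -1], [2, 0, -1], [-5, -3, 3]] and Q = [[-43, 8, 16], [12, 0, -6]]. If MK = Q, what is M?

K is on the right of M, so right-multiply by K⁻¹: M = QK⁻¹.
K has determinant -5; K⁻¹ = [[3/5, -3, -4/5], [1/5, -2, -3/5], [6/5, -7, -8/5]].
M = QK⁻¹ = [[-43, 8, 16], [12, 0, -6]] · [[3/5, -3, -4/5], [1/5, -2, -3/5], [6/5, -7, -8/5]] = [[-5, 1, 4], [0, 6, 0]].

M = [[-5, 1, 4], [0, 6, 0]]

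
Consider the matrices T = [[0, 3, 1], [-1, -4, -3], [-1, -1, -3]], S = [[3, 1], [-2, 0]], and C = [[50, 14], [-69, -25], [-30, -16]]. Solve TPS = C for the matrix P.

P = [[-2, 5], [3, -2], [5, 2]]

P = T⁻¹CS⁻¹ (apply T⁻¹ on the left and S⁻¹ on the right).
T has determinant -3; T⁻¹ = [[-3, -8/3, 5/3], [0, -1/3, 1/3], [1, 1, -1]].
det S = 2, so S⁻¹ = [[0, -1/2], [1, 3/2]].
T⁻¹C = [[-16, -2], [13, 3], [11, 5]].
P = (T⁻¹C)S⁻¹ = [[-2, 5], [3, -2], [5, 2]].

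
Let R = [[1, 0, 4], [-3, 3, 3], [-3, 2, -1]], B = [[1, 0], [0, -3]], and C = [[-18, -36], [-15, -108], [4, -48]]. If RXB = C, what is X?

X = [[-2, -4], [-3, 4], [-4, 4]]

Left-multiply by R⁻¹ and right-multiply by B⁻¹: X = R⁻¹CB⁻¹.
R has determinant 3; R⁻¹ = [[-3, 8/3, -4], [-4, 11/3, -5], [1, -2/3, 1]].
det B = -3, so B⁻¹ = [[1, 0], [0, -1/3]].
R⁻¹C = [[-2, 12], [-3, -12], [-4, -12]].
X = (R⁻¹C)B⁻¹ = [[-2, -4], [-3, 4], [-4, 4]].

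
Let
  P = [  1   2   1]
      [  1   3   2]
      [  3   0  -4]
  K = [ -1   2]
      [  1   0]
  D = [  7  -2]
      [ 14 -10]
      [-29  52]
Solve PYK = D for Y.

Y = [[2, 3], [1, 0], [-5, 3]]

Isolating Y: multiply by P⁻¹ from the left and K⁻¹ from the right, so Y = P⁻¹DK⁻¹.
det P = -1; the adjugate gives P⁻¹ = [[12, -8, -1], [-10, 7, 1], [9, -6, -1]].
det K = -2; the adjugate gives K⁻¹ = [[0, 1], [1/2, 1/2]].
P⁻¹D = [[1, 4], [-1, 2], [8, -10]].
Y = (P⁻¹D)K⁻¹ = [[2, 3], [1, 0], [-5, 3]].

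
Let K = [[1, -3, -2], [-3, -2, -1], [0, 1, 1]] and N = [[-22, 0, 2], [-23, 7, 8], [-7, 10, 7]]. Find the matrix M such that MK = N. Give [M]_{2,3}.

4

Right-multiplying both sides by K⁻¹ gives M = NK⁻¹.
det K = -4; the adjugate gives K⁻¹ = [[1/4, -1/4, 1/4], [-3/4, -1/4, -7/4], [3/4, 1/4, 11/4]].
M = NK⁻¹ = [[-22, 0, 2], [-23, 7, 8], [-7, 10, 7]] · [[1/4, -1/4, 1/4], [-3/4, -1/4, -7/4], [3/4, 1/4, 11/4]] = [[-4, 6, 0], [-5, 6, 4], [-4, 1, 0]].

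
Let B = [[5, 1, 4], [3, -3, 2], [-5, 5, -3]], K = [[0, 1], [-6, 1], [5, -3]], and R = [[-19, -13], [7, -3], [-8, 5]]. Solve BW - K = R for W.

W = [[0, 1], [-3, -1], [-4, -4]]

BW = R + K = [[-19, -12], [1, -2], [-3, 2]].
Since B multiplies W on the left, W = B⁻¹(R + K).
B has determinant -6; B⁻¹ = [[1/6, -23/6, -7/3], [1/6, -5/6, -1/3], [0, 5, 3]].
W = B⁻¹(R + K) = [[0, 1], [-3, -1], [-4, -4]].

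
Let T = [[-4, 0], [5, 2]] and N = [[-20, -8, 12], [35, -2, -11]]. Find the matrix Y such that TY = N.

T is on the left of Y, so left-multiply by T⁻¹: Y = T⁻¹N.
T has determinant -8; T⁻¹ = [[-1/4, 0], [5/8, 1/2]].
Y = T⁻¹N = [[-1/4, 0], [5/8, 1/2]] · [[-20, -8, 12], [35, -2, -11]] = [[5, 2, -3], [5, -6, 2]].

Y = [[5, 2, -3], [5, -6, 2]]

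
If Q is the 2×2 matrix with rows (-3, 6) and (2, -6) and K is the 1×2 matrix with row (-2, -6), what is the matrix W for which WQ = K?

Since Q sits to the right of W, W = KQ⁻¹.
Q has determinant 6; Q⁻¹ = [[-1, -1], [-1/3, -1/2]].
W = KQ⁻¹ = [[-2, -6]] · [[-1, -1], [-1/3, -1/2]] = [[4, 5]].

W = [[4, 5]]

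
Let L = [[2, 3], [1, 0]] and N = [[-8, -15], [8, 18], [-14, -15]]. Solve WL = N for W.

W = [[-5, 2], [6, -4], [-5, -4]]

Since L sits to the right of W, W = NL⁻¹.
L has determinant -3; L⁻¹ = [[0, 1], [1/3, -2/3]].
W = NL⁻¹ = [[-8, -15], [8, 18], [-14, -15]] · [[0, 1], [1/3, -2/3]] = [[-5, 2], [6, -4], [-5, -4]].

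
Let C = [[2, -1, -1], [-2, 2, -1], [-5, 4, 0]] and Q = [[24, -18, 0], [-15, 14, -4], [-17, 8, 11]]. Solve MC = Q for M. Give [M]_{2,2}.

C is on the right of M, so right-multiply by C⁻¹: M = QC⁻¹.
det C = 1; the adjugate gives C⁻¹ = [[4, -4, 3], [5, -5, 4], [2, -3, 2]].
M = QC⁻¹ = [[24, -18, 0], [-15, 14, -4], [-17, 8, 11]] · [[4, -4, 3], [5, -5, 4], [2, -3, 2]] = [[6, -6, 0], [2, 2, 3], [-6, -5, 3]].

2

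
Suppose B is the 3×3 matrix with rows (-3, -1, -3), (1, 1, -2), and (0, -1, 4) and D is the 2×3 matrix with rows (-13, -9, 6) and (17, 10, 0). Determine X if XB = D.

B is on the right of X, so right-multiply by B⁻¹: X = DB⁻¹.
B has determinant 1; B⁻¹ = [[2, 7, 5], [-4, -12, -9], [-1, -3, -2]].
X = DB⁻¹ = [[-13, -9, 6], [17, 10, 0]] · [[2, 7, 5], [-4, -12, -9], [-1, -3, -2]] = [[4, -1, 4], [-6, -1, -5]].

X = [[4, -1, 4], [-6, -1, -5]]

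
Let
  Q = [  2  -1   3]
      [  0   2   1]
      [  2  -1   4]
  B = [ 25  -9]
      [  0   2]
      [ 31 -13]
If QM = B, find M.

Since Q multiplies M on the left, M = Q⁻¹B.
Q has determinant 4; Q⁻¹ = [[9/4, 1/4, -7/4], [1/2, 1/2, -1/2], [-1, 0, 1]].
M = Q⁻¹B = [[9/4, 1/4, -7/4], [1/2, 1/2, -1/2], [-1, 0, 1]] · [[25, -9], [0, 2], [31, -13]] = [[2, 3], [-3, 3], [6, -4]].

M = [[2, 3], [-3, 3], [6, -4]]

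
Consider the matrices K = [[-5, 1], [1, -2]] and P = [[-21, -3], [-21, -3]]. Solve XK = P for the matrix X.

X = [[5, 4], [5, 4]]

Since K sits to the right of X, X = PK⁻¹.
det K = 9, so K⁻¹ = [[-2/9, -1/9], [-1/9, -5/9]].
X = PK⁻¹ = [[-21, -3], [-21, -3]] · [[-2/9, -1/9], [-1/9, -5/9]] = [[5, 4], [5, 4]].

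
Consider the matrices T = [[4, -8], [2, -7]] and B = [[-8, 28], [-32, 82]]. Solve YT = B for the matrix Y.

Right-multiplying both sides by T⁻¹ gives Y = BT⁻¹.
det T = -12, so T⁻¹ = [[7/12, -2/3], [1/6, -1/3]].
Y = BT⁻¹ = [[-8, 28], [-32, 82]] · [[7/12, -2/3], [1/6, -1/3]] = [[0, -4], [-5, -6]].

Y = [[0, -4], [-5, -6]]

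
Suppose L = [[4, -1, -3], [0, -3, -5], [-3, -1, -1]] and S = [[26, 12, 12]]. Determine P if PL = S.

Right-multiplying both sides by L⁻¹ gives P = SL⁻¹.
det L = 4, so L⁻¹ = [[-1/2, 1/2, -1], [15/4, -13/4, 5], [-9/4, 7/4, -3]].
P = SL⁻¹ = [[26, 12, 12]] · [[-1/2, 1/2, -1], [15/4, -13/4, 5], [-9/4, 7/4, -3]] = [[5, -5, -2]].

P = [[5, -5, -2]]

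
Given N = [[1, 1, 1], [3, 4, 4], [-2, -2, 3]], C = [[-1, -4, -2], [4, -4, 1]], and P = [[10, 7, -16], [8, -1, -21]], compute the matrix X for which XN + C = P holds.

XN = P − C = [[11, 11, -14], [4, 3, -22]].
Since N sits to the right of X, X = (P − C)N⁻¹.
det N = 5, so N⁻¹ = [[4, -1, 0], [-17/5, 1, -1/5], [2/5, 0, 1/5]].
X = (P − C)N⁻¹ = [[1, 0, -5], [-3, -1, -5]].

X = [[1, 0, -5], [-3, -1, -5]]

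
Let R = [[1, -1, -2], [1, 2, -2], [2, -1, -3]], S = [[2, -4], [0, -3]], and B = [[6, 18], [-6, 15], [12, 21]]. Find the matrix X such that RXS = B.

X = [[5, -3], [-2, 3], [2, 2]]

X = R⁻¹BS⁻¹ (apply R⁻¹ on the left and S⁻¹ on the right).
det R = 3; the adjugate gives R⁻¹ = [[-8/3, -1/3, 2], [-1/3, 1/3, 0], [-5/3, -1/3, 1]].
det S = -6, so S⁻¹ = [[1/2, -2/3], [0, -1/3]].
R⁻¹B = [[10, -11], [-4, -1], [4, -14]].
X = (R⁻¹B)S⁻¹ = [[5, -3], [-2, 3], [2, 2]].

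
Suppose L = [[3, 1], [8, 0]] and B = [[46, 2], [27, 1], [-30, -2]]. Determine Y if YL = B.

Y = [[2, 5], [1, 3], [-2, -3]]

Right-multiplying both sides by L⁻¹ gives Y = BL⁻¹.
L has determinant -8; L⁻¹ = [[0, 1/8], [1, -3/8]].
Y = BL⁻¹ = [[46, 2], [27, 1], [-30, -2]] · [[0, 1/8], [1, -3/8]] = [[2, 5], [1, 3], [-2, -3]].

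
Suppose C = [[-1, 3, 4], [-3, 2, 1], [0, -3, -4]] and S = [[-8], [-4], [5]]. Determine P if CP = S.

Left-multiplying both sides by C⁻¹ gives P = C⁻¹S.
det C = 5, so C⁻¹ = [[-1, 0, -1], [-12/5, 4/5, -11/5], [9/5, -3/5, 7/5]].
P = C⁻¹S = [[-1, 0, -1], [-12/5, 4/5, -11/5], [9/5, -3/5, 7/5]] · [[-8], [-4], [5]] = [[3], [5], [-5]].

P = [[3], [5], [-5]]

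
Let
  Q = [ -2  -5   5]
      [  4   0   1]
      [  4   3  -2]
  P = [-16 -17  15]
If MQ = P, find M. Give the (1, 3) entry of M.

Right-multiplying both sides by Q⁻¹ gives M = PQ⁻¹.
det Q = 6; the adjugate gives Q⁻¹ = [[-1/2, 5/6, -5/6], [2, -8/3, 11/3], [2, -7/3, 10/3]].
M = PQ⁻¹ = [[-16, -17, 15]] · [[-1/2, 5/6, -5/6], [2, -8/3, 11/3], [2, -7/3, 10/3]] = [[4, -3, 1]].

1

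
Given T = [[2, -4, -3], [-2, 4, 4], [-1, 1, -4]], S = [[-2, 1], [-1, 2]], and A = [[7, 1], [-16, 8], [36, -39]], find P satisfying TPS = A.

P = [[-4, -2], [-3, -4], [3, 3]]

Isolating P: multiply by T⁻¹ from the left and S⁻¹ from the right, so P = T⁻¹AS⁻¹.
T has determinant 2; T⁻¹ = [[-10, -19/2, -2], [-6, -11/2, -1], [1, 1, 0]].
det S = -3, so S⁻¹ = [[-2/3, 1/3], [-1/3, 2/3]].
T⁻¹A = [[10, -8], [10, -11], [-9, 9]].
P = (T⁻¹A)S⁻¹ = [[-4, -2], [-3, -4], [3, 3]].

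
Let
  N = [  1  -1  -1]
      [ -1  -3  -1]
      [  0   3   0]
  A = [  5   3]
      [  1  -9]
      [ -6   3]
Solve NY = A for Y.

N is on the left of Y, so left-multiply by N⁻¹: Y = N⁻¹A.
det N = 6, so N⁻¹ = [[1/2, -1/2, -1/3], [0, 0, 1/3], [-1/2, -1/2, -2/3]].
Y = N⁻¹A = [[1/2, -1/2, -1/3], [0, 0, 1/3], [-1/2, -1/2, -2/3]] · [[5, 3], [1, -9], [-6, 3]] = [[4, 5], [-2, 1], [1, 1]].

Y = [[4, 5], [-2, 1], [1, 1]]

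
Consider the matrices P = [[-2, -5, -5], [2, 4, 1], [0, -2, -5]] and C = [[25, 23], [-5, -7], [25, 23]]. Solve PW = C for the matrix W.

W = [[0, 6], [0, -4], [-5, -3]]

Left-multiplying both sides by P⁻¹ gives W = P⁻¹C.
det P = 6, so P⁻¹ = [[-3, -5/2, 5/2], [5/3, 5/3, -4/3], [-2/3, -2/3, 1/3]].
W = P⁻¹C = [[-3, -5/2, 5/2], [5/3, 5/3, -4/3], [-2/3, -2/3, 1/3]] · [[25, 23], [-5, -7], [25, 23]] = [[0, 6], [0, -4], [-5, -3]].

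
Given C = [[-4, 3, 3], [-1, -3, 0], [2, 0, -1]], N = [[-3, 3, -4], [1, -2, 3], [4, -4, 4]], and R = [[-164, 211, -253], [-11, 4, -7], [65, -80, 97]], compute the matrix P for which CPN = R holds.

Left-multiply by C⁻¹ and right-multiply by N⁻¹: P = C⁻¹RN⁻¹.
det C = 3; the adjugate gives C⁻¹ = [[1, 1, 3], [-1/3, -2/3, -1], [2, 2, 5]].
det N = -4; the adjugate gives N⁻¹ = [[-1, -1, -1/4], [-2, -1, -5/4], [-1, 0, -3/4]].
C⁻¹R = [[20, -25, 31], [-3, 7, -8], [-25, 30, -35]].
P = (C⁻¹R)N⁻¹ = [[-1, 5, 3], [-3, -4, -2], [0, -5, -5]].

P = [[-1, 5, 3], [-3, -4, -2], [0, -5, -5]]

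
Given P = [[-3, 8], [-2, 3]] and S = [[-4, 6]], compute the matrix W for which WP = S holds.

Right-multiplying both sides by P⁻¹ gives W = SP⁻¹.
det P = 7; the adjugate gives P⁻¹ = [[3/7, -8/7], [2/7, -3/7]].
W = SP⁻¹ = [[-4, 6]] · [[3/7, -8/7], [2/7, -3/7]] = [[0, 2]].

W = [[0, 2]]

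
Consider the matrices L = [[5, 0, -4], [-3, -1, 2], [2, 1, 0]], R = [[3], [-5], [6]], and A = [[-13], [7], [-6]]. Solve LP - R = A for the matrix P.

P = [[-2], [4], [0]]

LP = A + R = [[-10], [2], [0]].
Since L multiplies P on the left, P = L⁻¹(A + R).
det L = -6, so L⁻¹ = [[1/3, 2/3, 2/3], [-2/3, -4/3, -1/3], [1/6, 5/6, 5/6]].
P = L⁻¹(A + R) = [[-2], [4], [0]].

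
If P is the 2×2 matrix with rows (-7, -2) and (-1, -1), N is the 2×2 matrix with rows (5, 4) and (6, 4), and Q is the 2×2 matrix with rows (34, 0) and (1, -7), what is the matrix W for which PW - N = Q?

PW = Q + N = [[39, 4], [7, -3]].
Since P multiplies W on the left, W = P⁻¹(Q + N).
P has determinant 5; P⁻¹ = [[-1/5, 2/5], [1/5, -7/5]].
W = P⁻¹(Q + N) = [[-5, -2], [-2, 5]].

W = [[-5, -2], [-2, 5]]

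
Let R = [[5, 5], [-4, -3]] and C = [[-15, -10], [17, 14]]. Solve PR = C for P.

R is on the right of P, so right-multiply by R⁻¹: P = CR⁻¹.
det R = 5; the adjugate gives R⁻¹ = [[-3/5, -1], [4/5, 1]].
P = CR⁻¹ = [[-15, -10], [17, 14]] · [[-3/5, -1], [4/5, 1]] = [[1, 5], [1, -3]].

P = [[1, 5], [1, -3]]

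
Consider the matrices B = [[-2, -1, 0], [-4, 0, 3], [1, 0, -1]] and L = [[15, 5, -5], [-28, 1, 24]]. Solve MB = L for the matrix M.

Right-multiplying both sides by B⁻¹ gives M = LB⁻¹.
det B = 1, so B⁻¹ = [[0, -1, -3], [-1, 2, 6], [0, -1, -4]].
M = LB⁻¹ = [[15, 5, -5], [-28, 1, 24]] · [[0, -1, -3], [-1, 2, 6], [0, -1, -4]] = [[-5, 0, 5], [-1, 6, -6]].

M = [[-5, 0, 5], [-1, 6, -6]]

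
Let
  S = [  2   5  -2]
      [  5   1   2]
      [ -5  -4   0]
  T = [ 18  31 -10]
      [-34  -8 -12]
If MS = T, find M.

Since S sits to the right of M, M = TS⁻¹.
det S = -4; the adjugate gives S⁻¹ = [[-2, -2, -3], [5/2, 5/2, 7/2], [15/4, 17/4, 23/4]].
M = TS⁻¹ = [[18, 31, -10], [-34, -8, -12]] · [[-2, -2, -3], [5/2, 5/2, 7/2], [15/4, 17/4, 23/4]] = [[4, -1, -3], [3, -3, 5]].

M = [[4, -1, -3], [3, -3, 5]]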